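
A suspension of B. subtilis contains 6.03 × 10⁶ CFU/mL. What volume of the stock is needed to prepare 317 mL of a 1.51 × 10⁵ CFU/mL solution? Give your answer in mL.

7.94 mL

V₁ = C₂V₂/C₁ = 1.51 × 10⁵ × 317 / 6.03 × 10⁶ = 7.94 mL.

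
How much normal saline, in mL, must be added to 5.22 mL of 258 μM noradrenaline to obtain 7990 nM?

163 mL

7990 nM = 7.99 μM.
V₂ = C₁V₁/C₂ = 258 × 5.22 / 7.99 = 169 mL.
Diluent to add = V₂ − V₁ = 169 − 5.22 = 163 mL.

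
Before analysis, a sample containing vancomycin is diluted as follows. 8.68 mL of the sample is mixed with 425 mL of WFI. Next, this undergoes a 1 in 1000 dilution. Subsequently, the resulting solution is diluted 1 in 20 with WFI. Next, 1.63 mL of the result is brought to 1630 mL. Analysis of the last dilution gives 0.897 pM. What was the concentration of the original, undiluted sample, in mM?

0.896 mM

Overall dilution factor = 49.96 × 1000 × 20 × 1000 = 9.99 × 10⁸.
Original = 0.897 pM × 9.99 × 10⁸ = 8.96 × 10⁸ pM = 0.896 mM.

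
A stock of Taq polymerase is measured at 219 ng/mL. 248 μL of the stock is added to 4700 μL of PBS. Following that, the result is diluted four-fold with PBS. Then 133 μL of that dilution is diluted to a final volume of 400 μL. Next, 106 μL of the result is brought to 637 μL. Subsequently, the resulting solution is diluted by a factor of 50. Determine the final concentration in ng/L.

Overall dilution factor = 19.95 × 4 × 3.008 × 6.009 × 50 = 7.21 × 10⁴.
219 ng/mL / 7.21 × 10⁴ = 3.04 × 10⁻³ ng/mL = 3.04 ng/L.

3.04 ng/L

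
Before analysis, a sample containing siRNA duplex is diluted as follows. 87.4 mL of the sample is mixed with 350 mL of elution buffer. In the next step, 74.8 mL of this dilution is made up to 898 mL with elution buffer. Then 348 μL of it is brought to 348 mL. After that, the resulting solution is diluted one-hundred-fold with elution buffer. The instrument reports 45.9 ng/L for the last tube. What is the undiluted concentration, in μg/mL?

Overall dilution factor = 5.005 × 12.01 × 1000 × 100 = 6.01 × 10⁶.
Original = 45.9 ng/L × 6.01 × 10⁶ = 2.76 × 10⁸ ng/L = 276 μg/mL.

276 μg/mL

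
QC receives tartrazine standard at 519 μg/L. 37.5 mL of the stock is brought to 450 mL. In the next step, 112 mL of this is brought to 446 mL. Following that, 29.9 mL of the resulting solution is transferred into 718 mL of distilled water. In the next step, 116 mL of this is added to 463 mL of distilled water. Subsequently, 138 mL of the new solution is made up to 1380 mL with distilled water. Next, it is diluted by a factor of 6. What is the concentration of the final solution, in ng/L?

1.45 ng/L

Overall dilution factor = 12 × 3.982 × 25.01 × 4.991 × 10 × 6 = 3.58 × 10⁵.
519 μg/L / 3.58 × 10⁵ = 1.45 × 10⁻³ μg/L = 1.45 ng/L.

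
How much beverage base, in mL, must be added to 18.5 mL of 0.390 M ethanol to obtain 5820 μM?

5820 μM = 5.82 × 10⁻³ M.
V₂ = C₁V₁/C₂ = 0.390 × 18.5 / 5.82 × 10⁻³ = 1240 mL.
Diluent to add = V₂ − V₁ = 1240 − 18.5 = 1220 mL.

1220 mL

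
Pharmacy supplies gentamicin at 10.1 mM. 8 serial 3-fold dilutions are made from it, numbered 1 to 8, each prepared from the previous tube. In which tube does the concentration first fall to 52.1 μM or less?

Tube n has concentration 10.1 mM / 3ⁿ.
Need 3ⁿ ≥ 10.1 mM / 52.1 μM = 194, so n ≥ 4.79.
First such tube: n = 5.

tube 5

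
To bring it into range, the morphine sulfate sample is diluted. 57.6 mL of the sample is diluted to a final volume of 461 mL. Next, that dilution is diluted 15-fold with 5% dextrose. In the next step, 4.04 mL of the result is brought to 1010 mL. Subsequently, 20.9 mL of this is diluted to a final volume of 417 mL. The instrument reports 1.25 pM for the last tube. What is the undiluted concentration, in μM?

Overall dilution factor = 8.003 × 15 × 250 × 19.95 = 5.99 × 10⁵.
Original = 1.25 pM × 5.99 × 10⁵ = 7.49 × 10⁵ pM = 0.749 μM.

0.749 μM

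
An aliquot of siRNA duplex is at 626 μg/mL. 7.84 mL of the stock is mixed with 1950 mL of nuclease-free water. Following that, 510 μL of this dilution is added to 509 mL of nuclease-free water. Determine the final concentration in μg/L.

Overall dilution factor = 249.7 × 999.0 = 2.49 × 10⁵.
626 μg/mL / 2.49 × 10⁵ = 2.51 × 10⁻³ μg/mL = 2.51 μg/L.

2.51 μg/L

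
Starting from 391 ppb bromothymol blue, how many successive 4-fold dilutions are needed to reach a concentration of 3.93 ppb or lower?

Need 4ⁿ ≥ 99.5, so n ≥ log(99.5)/log(4) = 3.32.
Minimum whole steps: n = 4.

4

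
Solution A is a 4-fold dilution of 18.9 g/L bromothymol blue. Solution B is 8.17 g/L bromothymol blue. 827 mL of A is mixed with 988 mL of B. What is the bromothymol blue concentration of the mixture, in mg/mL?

6.60 mg/mL

C_A = 18.9 g/L / 4 = 4.72 g/L.
C_mix = (C_A·V_A + C_B·V_B)/(V_A + V_B) = (4.72×827 + 8.17×988) / 1815 = 6.60 g/L = 6.60 mg/mL.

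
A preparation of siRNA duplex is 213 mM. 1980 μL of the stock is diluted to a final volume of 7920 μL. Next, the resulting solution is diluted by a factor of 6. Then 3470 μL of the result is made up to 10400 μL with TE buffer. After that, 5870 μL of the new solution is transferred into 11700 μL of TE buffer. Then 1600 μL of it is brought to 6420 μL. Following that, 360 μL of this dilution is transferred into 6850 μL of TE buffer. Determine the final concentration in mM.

0.0123 mM

Overall dilution factor = 4 × 6 × 2.997 × 2.993 × 4.013 × 20.03 = 1.73 × 10⁴.
213 mM / 1.73 × 10⁴ = 0.0123 mM.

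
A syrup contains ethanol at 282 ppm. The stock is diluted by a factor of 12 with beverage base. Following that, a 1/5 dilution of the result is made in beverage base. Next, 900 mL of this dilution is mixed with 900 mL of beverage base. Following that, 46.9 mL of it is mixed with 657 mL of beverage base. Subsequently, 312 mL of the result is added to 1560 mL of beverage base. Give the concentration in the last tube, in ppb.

26.1 ppb

Overall dilution factor = 12 × 5 × 2 × 15.01 × 6 = 1.08 × 10⁴.
282 ppm / 1.08 × 10⁴ = 0.0261 ppm = 26.1 ppb.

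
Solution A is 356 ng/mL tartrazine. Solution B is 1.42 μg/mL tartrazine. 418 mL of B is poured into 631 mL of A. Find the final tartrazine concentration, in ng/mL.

C_B = 1.42 μg/mL = 1420 ng/mL.
C_mix = (C_A·V_A + C_B·V_B)/(V_A + V_B) = (356×631 + 1420×418) / 1049 = 780 ng/mL.

780 ng/mL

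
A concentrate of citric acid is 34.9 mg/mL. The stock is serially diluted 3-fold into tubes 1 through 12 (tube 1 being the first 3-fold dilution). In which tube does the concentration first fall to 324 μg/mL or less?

tube 5

Tube n has concentration 34.9 mg/mL / 3ⁿ.
Need 3ⁿ ≥ 34.9 mg/mL / 324 μg/mL = 108, so n ≥ 4.26.
First such tube: n = 5.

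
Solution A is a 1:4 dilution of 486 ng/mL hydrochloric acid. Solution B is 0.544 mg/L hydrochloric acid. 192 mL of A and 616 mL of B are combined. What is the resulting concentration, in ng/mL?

444 ng/mL

C_A = 486 ng/mL / 4 = 122 ng/mL.
C_B = 0.544 mg/L = 544 ng/mL.
C_mix = (C_A·V_A + C_B·V_B)/(V_A + V_B) = (122×192 + 544×616) / 808.0 = 444 ng/mL.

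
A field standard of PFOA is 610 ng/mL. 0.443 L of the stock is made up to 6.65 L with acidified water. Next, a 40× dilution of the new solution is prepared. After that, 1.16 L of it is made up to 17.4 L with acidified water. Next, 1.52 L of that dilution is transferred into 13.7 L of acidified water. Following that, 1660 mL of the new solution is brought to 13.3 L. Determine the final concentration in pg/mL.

0.844 pg/mL

Overall dilution factor = 15.01 × 40 × 15 × 10.01 × 8.012 = 7.23 × 10⁵.
610 ng/mL / 7.23 × 10⁵ = 8.44 × 10⁻⁴ ng/mL = 0.844 pg/mL.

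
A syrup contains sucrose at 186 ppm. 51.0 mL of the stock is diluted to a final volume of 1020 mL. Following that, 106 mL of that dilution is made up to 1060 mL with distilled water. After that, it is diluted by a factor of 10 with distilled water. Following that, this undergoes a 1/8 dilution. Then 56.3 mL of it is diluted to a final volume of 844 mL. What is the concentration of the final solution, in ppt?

Overall dilution factor = 20 × 10 × 10 × 8 × 14.99 = 2.40 × 10⁵.
186 ppm / 2.40 × 10⁵ = 7.75 × 10⁻⁴ ppm = 775 ppt.

775 ppt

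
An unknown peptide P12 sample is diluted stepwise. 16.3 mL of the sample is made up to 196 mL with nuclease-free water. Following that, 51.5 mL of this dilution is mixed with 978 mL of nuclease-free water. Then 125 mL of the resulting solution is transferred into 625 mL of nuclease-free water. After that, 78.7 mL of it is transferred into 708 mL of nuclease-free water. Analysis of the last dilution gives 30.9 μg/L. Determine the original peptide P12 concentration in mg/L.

Overall dilution factor = 12.02 × 19.99 × 6 × 9.996 = 1.44 × 10⁴.
Original = 30.9 μg/L × 1.44 × 10⁴ = 4.45 × 10⁵ μg/L = 445 mg/L.

445 mg/L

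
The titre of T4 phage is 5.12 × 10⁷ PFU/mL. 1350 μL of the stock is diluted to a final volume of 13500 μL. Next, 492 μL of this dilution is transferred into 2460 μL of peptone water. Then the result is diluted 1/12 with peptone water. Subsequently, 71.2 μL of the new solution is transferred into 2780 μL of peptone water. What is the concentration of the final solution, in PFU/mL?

Overall dilution factor = 10 × 6 × 12 × 40.04 = 2.88 × 10⁴.
5.12 × 10⁷ PFU/mL / 2.88 × 10⁴ = 1780 PFU/mL.

1780 PFU/mL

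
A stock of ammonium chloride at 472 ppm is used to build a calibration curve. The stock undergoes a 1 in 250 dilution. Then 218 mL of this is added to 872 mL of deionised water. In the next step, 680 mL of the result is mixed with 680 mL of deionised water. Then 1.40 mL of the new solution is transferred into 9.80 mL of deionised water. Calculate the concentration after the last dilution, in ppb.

Overall dilution factor = 250 × 5 × 2 × 8 = 2.00 × 10⁴.
472 ppm / 2.00 × 10⁴ = 0.0236 ppm = 23.6 ppb.

23.6 ppb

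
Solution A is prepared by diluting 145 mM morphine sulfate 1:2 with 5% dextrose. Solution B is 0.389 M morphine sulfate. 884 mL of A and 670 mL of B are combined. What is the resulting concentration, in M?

0.209 M

C_A = 145 mM / 2 = 72.5 mM.
C_B = 0.389 M = 389 mM.
C_mix = (C_A·V_A + C_B·V_B)/(V_A + V_B) = (72.5×884 + 389×670) / 1554 = 209 mM = 0.209 M.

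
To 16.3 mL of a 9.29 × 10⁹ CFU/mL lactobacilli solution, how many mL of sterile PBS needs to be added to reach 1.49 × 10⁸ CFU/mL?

V₂ = C₁V₁/C₂ = 9.29 × 10⁹ × 16.3 / 1.49 × 10⁸ = 1016 mL.
Diluent to add = V₂ − V₁ = 1016 − 16.3 = 1000 mL.

1000 mL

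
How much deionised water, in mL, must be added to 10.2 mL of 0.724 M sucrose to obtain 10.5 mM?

10.5 mM = 0.0105 M.
V₂ = C₁V₁/C₂ = 0.724 × 10.2 / 0.0105 = 703 mL.
Diluent to add = V₂ − V₁ = 703 − 10.2 = 693 mL.

693 mL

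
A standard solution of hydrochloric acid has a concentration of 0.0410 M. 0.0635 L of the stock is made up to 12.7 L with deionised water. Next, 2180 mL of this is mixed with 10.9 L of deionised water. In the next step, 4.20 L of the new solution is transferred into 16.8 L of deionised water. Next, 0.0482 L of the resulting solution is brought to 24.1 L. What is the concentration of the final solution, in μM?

0.0137 μM

Overall dilution factor = 200 × 6 × 5 × 500 = 3.00 × 10⁶.
0.0410 M / 3.00 × 10⁶ = 1.37 × 10⁻⁸ M = 0.0137 μM.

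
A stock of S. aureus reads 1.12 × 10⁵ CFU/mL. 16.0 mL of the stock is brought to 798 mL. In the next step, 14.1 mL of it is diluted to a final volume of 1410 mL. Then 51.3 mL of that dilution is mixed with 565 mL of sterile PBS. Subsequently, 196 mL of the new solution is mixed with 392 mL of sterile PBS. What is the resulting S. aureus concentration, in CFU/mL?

0.623 CFU/mL

Overall dilution factor = 49.88 × 100 × 12.01 × 3 = 1.80 × 10⁵.
1.12 × 10⁵ CFU/mL / 1.80 × 10⁵ = 0.623 CFU/mL.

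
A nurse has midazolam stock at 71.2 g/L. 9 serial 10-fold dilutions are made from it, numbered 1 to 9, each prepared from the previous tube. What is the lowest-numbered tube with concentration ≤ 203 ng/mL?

Tube n has concentration 71.2 g/L / 10ⁿ.
Need 10ⁿ ≥ 71.2 g/L / 203 ng/mL = 3.51 × 10⁵, so n ≥ 5.54.
First such tube: n = 6.

tube 6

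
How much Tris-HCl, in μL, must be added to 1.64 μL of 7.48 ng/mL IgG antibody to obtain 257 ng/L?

257 ng/L = 0.257 ng/mL.
V₂ = C₁V₁/C₂ = 7.48 × 1.64 / 0.257 = 47.7 μL.
Diluent to add = V₂ − V₁ = 47.7 − 1.64 = 46.1 μL.

46.1 μL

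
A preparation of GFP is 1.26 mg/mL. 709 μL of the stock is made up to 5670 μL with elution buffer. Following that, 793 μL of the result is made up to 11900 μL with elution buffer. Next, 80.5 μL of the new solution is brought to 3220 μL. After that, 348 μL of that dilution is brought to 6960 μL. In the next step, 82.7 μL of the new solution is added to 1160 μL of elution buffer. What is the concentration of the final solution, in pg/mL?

Overall dilution factor = 7.997 × 15.01 × 40 × 20 × 15.03 = 1.44 × 10⁶.
1.26 mg/mL / 1.44 × 10⁶ = 8.73 × 10⁻⁷ mg/mL = 873 pg/mL.

873 pg/mL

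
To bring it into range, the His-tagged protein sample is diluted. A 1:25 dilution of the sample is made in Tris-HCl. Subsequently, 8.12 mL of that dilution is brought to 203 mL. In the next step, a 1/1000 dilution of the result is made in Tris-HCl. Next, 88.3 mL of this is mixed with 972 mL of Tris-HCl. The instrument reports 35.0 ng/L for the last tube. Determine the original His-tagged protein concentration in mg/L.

263 mg/L

Overall dilution factor = 25 × 25 × 1000 × 12.01 = 7.50 × 10⁶.
Original = 35.0 ng/L × 7.50 × 10⁶ = 2.63 × 10⁸ ng/L = 263 mg/L.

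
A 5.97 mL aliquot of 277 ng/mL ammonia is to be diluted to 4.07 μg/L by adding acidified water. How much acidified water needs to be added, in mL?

400 mL

4.07 μg/L = 4.07 ng/mL.
V₂ = C₁V₁/C₂ = 277 × 5.97 / 4.07 = 406 mL.
Diluent to add = V₂ − V₁ = 406 − 5.97 = 400 mL.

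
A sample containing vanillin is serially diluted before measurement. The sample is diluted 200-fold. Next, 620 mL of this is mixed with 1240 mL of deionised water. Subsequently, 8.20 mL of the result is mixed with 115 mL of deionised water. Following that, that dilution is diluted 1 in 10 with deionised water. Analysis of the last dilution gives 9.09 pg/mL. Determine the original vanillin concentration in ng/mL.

819 ng/mL

Overall dilution factor = 200 × 3 × 15.02 × 10 = 9.01 × 10⁴.
Original = 9.09 pg/mL × 9.01 × 10⁴ = 8.19 × 10⁵ pg/mL = 819 ng/mL.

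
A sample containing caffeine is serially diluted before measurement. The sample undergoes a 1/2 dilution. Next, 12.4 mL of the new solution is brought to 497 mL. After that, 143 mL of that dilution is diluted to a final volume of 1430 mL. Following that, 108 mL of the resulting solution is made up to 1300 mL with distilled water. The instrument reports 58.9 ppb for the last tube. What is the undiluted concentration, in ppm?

Overall dilution factor = 2 × 40.08 × 10 × 12.04 = 9649.
Original = 58.9 ppb × 9649 = 5.68 × 10⁵ ppb = 568 ppm.

568 ppm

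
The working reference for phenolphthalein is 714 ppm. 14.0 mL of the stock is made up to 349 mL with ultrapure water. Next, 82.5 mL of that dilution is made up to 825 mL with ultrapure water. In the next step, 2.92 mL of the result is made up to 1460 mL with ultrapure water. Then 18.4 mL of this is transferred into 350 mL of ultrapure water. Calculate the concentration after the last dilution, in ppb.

Overall dilution factor = 24.93 × 10 × 500 × 20.02 = 2.50 × 10⁶.
714 ppm / 2.50 × 10⁶ = 2.86 × 10⁻⁴ ppm = 0.286 ppb.

0.286 ppb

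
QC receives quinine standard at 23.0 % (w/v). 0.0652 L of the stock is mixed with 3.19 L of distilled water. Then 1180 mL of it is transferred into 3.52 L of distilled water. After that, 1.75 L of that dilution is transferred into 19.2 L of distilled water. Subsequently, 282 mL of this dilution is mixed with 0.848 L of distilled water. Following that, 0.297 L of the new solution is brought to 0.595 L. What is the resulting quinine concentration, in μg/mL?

12.0 μg/mL

Overall dilution factor = 49.93 × 3.983 × 11.97 × 4.007 × 2.003 = 1.91 × 10⁴.
23.0 % (w/v) / 1.91 × 10⁴ = 1.20 × 10⁻³ % (w/v) = 12.0 μg/mL.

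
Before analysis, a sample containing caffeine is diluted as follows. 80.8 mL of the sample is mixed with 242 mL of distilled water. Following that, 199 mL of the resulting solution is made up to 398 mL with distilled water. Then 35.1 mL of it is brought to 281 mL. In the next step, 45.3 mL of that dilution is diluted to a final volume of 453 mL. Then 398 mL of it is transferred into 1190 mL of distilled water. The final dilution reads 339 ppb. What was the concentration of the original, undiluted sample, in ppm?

Overall dilution factor = 3.995 × 2 × 8.006 × 10 × 3.990 = 2552.
Original = 339 ppb × 2552 = 8.65 × 10⁵ ppb = 865 ppm.

865 ppm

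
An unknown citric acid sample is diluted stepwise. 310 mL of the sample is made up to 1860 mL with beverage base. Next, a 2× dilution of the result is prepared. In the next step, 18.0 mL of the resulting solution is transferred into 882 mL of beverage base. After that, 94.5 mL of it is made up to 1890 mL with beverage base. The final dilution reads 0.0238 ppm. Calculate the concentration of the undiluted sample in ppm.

Overall dilution factor = 6 × 2 × 50 × 20 = 1.20 × 10⁴.
Original = 0.0238 ppm × 1.20 × 10⁴ = 286 ppm.

286 ppm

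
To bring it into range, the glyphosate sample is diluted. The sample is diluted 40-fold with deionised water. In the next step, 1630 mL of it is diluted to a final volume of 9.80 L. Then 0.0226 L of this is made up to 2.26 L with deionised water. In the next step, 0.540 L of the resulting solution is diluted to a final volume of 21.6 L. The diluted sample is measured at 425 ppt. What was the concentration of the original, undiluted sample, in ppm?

409 ppm

Overall dilution factor = 40 × 6.012 × 100 × 40 = 9.62 × 10⁵.
Original = 425 ppt × 9.62 × 10⁵ = 4.09 × 10⁸ ppt = 409 ppm.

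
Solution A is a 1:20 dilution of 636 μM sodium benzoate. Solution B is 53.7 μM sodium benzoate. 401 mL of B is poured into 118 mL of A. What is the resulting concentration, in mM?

C_A = 636 μM / 20 = 31.8 μM.
C_mix = (C_A·V_A + C_B·V_B)/(V_A + V_B) = (31.8×118 + 53.7×401) / 519.0 = 48.7 μM = 0.0487 mM.

0.0487 mM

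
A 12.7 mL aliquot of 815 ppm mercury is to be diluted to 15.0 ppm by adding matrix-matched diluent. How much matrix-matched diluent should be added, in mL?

V₂ = C₁V₁/C₂ = 815 × 12.7 / 15.0 = 690 mL.
Diluent to add = V₂ − V₁ = 690 − 12.7 = 677 mL.

677 mL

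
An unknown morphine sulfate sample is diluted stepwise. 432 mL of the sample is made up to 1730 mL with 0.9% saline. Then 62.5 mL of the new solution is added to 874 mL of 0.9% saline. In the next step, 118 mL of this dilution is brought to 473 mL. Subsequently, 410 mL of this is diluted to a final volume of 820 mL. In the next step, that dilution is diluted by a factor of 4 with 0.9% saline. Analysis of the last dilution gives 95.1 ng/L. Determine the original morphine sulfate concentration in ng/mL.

183 ng/mL

Overall dilution factor = 4.005 × 14.98 × 4.008 × 2 × 4 = 1924.
Original = 95.1 ng/L × 1924 = 1.83 × 10⁵ ng/L = 183 ng/mL.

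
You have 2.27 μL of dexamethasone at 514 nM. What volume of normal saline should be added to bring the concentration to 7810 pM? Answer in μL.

147 μL

7810 pM = 7.81 nM.
V₂ = C₁V₁/C₂ = 514 × 2.27 / 7.81 = 149 μL.
Diluent to add = V₂ − V₁ = 149 − 2.27 = 147 μL.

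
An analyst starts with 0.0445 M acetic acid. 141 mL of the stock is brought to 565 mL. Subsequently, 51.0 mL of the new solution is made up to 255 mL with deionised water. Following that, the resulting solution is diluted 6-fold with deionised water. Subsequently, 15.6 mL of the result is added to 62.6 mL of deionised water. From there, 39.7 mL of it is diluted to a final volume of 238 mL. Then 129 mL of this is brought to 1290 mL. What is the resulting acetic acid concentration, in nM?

1230 nM

Overall dilution factor = 4.007 × 5 × 6 × 5.013 × 5.995 × 10 = 3.61 × 10⁴.
0.0445 M / 3.61 × 10⁴ = 1.23 × 10⁻⁶ M = 1230 nM.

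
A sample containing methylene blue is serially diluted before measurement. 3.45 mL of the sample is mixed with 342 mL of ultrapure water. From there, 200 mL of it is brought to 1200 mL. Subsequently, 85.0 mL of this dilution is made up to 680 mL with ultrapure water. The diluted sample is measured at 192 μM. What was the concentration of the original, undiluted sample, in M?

0.923 M

Overall dilution factor = 100.1 × 6 × 8 = 4806.
Original = 192 μM × 4806 = 9.23 × 10⁵ μM = 0.923 M.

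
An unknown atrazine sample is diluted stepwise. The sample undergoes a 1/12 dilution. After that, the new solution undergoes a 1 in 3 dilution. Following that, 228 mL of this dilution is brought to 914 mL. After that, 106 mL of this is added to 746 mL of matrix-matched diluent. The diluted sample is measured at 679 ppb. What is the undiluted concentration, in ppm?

Overall dilution factor = 12 × 3 × 4.009 × 8.038 = 1160.
Original = 679 ppb × 1160 = 7.88 × 10⁵ ppb = 788 ppm.

788 ppm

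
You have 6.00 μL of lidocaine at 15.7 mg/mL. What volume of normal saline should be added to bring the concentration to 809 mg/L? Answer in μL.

110 μL

809 mg/L = 0.809 mg/mL.
V₂ = C₁V₁/C₂ = 15.7 × 6.00 / 0.809 = 116 μL.
Diluent to add = V₂ − V₁ = 116 − 6.00 = 110 μL.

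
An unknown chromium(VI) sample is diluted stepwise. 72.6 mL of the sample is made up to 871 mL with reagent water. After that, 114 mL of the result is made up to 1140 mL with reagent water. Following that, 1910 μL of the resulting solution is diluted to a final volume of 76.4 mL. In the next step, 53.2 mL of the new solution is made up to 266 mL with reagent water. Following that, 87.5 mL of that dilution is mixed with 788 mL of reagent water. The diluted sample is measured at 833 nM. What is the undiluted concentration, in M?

0.200 M

Overall dilution factor = 12.00 × 10 × 40 × 5 × 10.01 = 2.40 × 10⁵.
Original = 833 nM × 2.40 × 10⁵ = 2.00 × 10⁸ nM = 0.200 M.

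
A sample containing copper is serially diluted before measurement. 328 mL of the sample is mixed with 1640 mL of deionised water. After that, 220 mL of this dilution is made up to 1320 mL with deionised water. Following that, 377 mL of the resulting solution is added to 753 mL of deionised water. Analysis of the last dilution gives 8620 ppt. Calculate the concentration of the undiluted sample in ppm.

0.930 ppm

Overall dilution factor = 6 × 6 × 2.997 = 108.
Original = 8620 ppt × 108 = 9.30 × 10⁵ ppt = 0.930 ppm.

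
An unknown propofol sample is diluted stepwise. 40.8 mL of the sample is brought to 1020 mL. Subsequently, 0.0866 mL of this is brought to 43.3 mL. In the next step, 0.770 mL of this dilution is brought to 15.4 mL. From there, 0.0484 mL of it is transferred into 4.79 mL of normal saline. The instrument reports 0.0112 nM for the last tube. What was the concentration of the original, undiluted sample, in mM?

Overall dilution factor = 25 × 500 × 20 × 99.97 = 2.50 × 10⁷.
Original = 0.0112 nM × 2.50 × 10⁷ = 2.80 × 10⁵ nM = 0.280 mM.

0.280 mM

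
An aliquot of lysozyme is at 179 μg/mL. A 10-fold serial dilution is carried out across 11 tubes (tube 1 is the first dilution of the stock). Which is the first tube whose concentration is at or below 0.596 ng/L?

Tube n has concentration 179 μg/mL / 10ⁿ.
Need 10ⁿ ≥ 179 μg/mL / 0.596 ng/L = 3.00 × 10⁸, so n ≥ 8.48.
First such tube: n = 9.

tube 9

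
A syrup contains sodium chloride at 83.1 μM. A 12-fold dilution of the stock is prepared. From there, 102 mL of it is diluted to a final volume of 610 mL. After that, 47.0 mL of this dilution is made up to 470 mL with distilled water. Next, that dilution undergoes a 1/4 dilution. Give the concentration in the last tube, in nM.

28.9 nM

Overall dilution factor = 12 × 5.980 × 10 × 4 = 2871.
83.1 μM / 2871 = 0.0289 μM = 28.9 nM.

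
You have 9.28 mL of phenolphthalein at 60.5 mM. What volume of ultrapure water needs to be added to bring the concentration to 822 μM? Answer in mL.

674 mL

822 μM = 0.822 mM.
V₂ = C₁V₁/C₂ = 60.5 × 9.28 / 0.822 = 683 mL.
Diluent to add = V₂ − V₁ = 683 − 9.28 = 674 mL.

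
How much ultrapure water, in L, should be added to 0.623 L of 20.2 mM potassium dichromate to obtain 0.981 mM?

V₂ = C₁V₁/C₂ = 20.2 × 0.623 / 0.981 = 12.8 L.
Diluent to add = V₂ − V₁ = 12.8 − 0.623 = 12.2 L.

12.2 L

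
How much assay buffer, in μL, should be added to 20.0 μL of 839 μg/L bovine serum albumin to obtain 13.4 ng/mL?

13.4 ng/mL = 13.4 μg/L.
V₂ = C₁V₁/C₂ = 839 × 20.0 / 13.4 = 1252 μL.
Diluent to add = V₂ − V₁ = 1252 − 20.0 = 1230 μL.

1230 μL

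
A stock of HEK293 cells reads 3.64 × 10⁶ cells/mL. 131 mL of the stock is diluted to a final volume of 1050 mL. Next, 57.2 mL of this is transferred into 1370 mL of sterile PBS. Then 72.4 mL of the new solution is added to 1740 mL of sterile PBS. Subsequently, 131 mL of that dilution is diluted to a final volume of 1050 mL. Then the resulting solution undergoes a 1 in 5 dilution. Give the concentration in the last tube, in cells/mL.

18.1 cells/mL

Overall dilution factor = 8.015 × 24.95 × 25.03 × 8.015 × 5 = 2.01 × 10⁵.
3.64 × 10⁶ cells/mL / 2.01 × 10⁵ = 18.1 cells/mL.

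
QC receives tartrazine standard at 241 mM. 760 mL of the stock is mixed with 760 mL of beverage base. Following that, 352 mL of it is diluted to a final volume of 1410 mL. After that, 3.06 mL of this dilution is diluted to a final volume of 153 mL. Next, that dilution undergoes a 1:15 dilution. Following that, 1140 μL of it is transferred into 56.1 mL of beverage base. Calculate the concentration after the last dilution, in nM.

Overall dilution factor = 2 × 4.006 × 50 × 15 × 50.21 = 3.02 × 10⁵.
241 mM / 3.02 × 10⁵ = 7.99 × 10⁻⁴ mM = 799 nM.

799 nM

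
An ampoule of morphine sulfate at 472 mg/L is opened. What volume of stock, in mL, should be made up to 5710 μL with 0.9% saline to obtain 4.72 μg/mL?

0.0571 mL

4.72 μg/mL = 4.72 mg/L.
V₁ = C₂V₂/C₁ = 4.72 × 5710 / 472 = 57.1 μL = 0.0571 mL.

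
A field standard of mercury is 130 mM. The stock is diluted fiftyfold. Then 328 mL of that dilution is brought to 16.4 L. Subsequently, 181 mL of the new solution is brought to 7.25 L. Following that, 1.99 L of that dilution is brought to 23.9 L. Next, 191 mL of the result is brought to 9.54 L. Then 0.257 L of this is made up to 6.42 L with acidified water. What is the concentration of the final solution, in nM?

0.0866 nM

Overall dilution factor = 50 × 50 × 40.06 × 12.01 × 49.95 × 24.98 = 1.50 × 10⁹.
130 mM / 1.50 × 10⁹ = 8.66 × 10⁻⁸ mM = 0.0866 nM.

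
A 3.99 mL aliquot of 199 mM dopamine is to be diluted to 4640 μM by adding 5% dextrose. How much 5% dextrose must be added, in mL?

167 mL

4640 μM = 4.64 mM.
V₂ = C₁V₁/C₂ = 199 × 3.99 / 4.64 = 171 mL.
Diluent to add = V₂ − V₁ = 171 − 3.99 = 167 mL.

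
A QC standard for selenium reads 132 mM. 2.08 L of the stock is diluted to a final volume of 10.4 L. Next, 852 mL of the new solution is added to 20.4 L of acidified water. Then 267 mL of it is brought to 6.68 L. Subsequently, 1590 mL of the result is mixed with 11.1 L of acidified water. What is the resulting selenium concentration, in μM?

5.30 μM

Overall dilution factor = 5 × 24.94 × 25.02 × 7.981 = 2.49 × 10⁴.
132 mM / 2.49 × 10⁴ = 5.30 × 10⁻³ mM = 5.30 μM.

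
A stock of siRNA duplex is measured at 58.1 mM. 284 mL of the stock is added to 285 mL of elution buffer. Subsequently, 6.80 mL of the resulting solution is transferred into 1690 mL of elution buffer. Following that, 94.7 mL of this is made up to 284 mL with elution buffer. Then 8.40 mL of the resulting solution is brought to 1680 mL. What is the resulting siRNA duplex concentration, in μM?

0.194 μM

Overall dilution factor = 2.004 × 249.5 × 2.999 × 200 = 3.00 × 10⁵.
58.1 mM / 3.00 × 10⁵ = 1.94 × 10⁻⁴ mM = 0.194 μM.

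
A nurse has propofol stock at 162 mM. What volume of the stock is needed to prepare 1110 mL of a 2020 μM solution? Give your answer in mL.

13.8 mL

2020 μM = 2.02 mM.
V₁ = C₂V₂/C₁ = 2.02 × 1110 / 162 = 13.8 mL.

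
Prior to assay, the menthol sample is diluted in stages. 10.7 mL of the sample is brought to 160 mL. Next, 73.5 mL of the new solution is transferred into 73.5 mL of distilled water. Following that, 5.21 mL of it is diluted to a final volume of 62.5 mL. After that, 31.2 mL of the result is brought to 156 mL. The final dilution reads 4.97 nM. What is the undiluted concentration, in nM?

8920 nM

Overall dilution factor = 14.95 × 2 × 12.00 × 5 = 1794.
Original = 4.97 nM × 1794 = 8915 nM.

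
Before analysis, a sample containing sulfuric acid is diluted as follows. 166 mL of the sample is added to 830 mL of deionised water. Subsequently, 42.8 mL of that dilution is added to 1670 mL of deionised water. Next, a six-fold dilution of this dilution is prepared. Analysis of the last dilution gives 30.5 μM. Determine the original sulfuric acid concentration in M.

Overall dilution factor = 6 × 40.02 × 6 = 1441.
Original = 30.5 μM × 1441 = 4.39 × 10⁴ μM = 0.0439 M.

0.0439 M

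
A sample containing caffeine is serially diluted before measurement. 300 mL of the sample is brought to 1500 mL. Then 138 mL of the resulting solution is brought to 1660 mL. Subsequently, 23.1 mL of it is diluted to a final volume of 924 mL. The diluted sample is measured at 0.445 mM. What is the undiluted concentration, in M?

Overall dilution factor = 5 × 12.03 × 40 = 2406.
Original = 0.445 mM × 2406 = 1071 mM = 1.07 M.

1.07 M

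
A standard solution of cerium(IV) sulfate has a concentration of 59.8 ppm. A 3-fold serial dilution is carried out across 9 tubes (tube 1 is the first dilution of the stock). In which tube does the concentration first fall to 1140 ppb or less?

tube 4

Tube n has concentration 59.8 ppm / 3ⁿ.
Need 3ⁿ ≥ 59.8 ppm / 1140 ppb = 52.5, so n ≥ 3.60.
First such tube: n = 4.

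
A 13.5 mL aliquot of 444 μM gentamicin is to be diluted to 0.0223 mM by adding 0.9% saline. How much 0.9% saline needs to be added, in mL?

0.0223 mM = 22.3 μM.
V₂ = C₁V₁/C₂ = 444 × 13.5 / 22.3 = 269 mL.
Diluent to add = V₂ − V₁ = 269 − 13.5 = 255 mL.

255 mL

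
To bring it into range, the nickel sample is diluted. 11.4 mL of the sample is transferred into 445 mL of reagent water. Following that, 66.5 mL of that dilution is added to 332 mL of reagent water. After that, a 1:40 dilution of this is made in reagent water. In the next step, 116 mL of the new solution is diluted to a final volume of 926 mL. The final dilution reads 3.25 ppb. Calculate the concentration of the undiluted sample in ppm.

249 ppm

Overall dilution factor = 40.04 × 5.992 × 40 × 7.983 = 7.66 × 10⁴.
Original = 3.25 ppb × 7.66 × 10⁴ = 2.49 × 10⁵ ppb = 249 ppm.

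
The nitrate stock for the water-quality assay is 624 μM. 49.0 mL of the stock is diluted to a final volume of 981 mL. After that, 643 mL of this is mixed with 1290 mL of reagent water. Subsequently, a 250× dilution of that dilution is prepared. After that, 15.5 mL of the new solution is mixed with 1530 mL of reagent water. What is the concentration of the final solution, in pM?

416 pM

Overall dilution factor = 20.02 × 3.006 × 250 × 99.71 = 1.50 × 10⁶.
624 μM / 1.50 × 10⁶ = 4.16 × 10⁻⁴ μM = 416 pM.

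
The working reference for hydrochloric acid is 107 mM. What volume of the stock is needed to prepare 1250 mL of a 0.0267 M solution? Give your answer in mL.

0.0267 M = 26.7 mM.
V₁ = C₂V₂/C₁ = 26.7 × 1250 / 107 = 312 mL.

312 mL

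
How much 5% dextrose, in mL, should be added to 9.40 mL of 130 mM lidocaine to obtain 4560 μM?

259 mL

4560 μM = 4.56 mM.
V₂ = C₁V₁/C₂ = 130 × 9.40 / 4.56 = 268 mL.
Diluent to add = V₂ − V₁ = 268 − 9.40 = 259 mL.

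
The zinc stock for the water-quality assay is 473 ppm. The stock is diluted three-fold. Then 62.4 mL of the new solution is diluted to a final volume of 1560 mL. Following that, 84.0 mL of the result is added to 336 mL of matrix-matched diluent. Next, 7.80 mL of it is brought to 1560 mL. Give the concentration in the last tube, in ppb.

Overall dilution factor = 3 × 25 × 5 × 200 = 7.50 × 10⁴.
473 ppm / 7.50 × 10⁴ = 6.31 × 10⁻³ ppm = 6.31 ppb.

6.31 ppb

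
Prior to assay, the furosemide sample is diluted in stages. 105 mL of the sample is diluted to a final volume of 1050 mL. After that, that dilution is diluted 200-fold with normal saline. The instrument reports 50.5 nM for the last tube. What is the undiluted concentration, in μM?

101 μM

Overall dilution factor = 10 × 200 = 2000.
Original = 50.5 nM × 2000 = 1.01 × 10⁵ nM = 101 μM.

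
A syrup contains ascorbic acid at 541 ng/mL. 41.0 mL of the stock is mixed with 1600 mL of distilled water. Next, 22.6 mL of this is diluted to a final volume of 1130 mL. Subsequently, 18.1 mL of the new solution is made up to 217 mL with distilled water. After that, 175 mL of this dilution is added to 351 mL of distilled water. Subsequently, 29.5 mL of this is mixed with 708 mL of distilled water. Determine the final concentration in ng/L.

Overall dilution factor = 40.02 × 50 × 11.99 × 3.006 × 25 = 1.80 × 10⁶.
541 ng/mL / 1.80 × 10⁶ = 3.00 × 10⁻⁴ ng/mL = 0.300 ng/L.

0.300 ng/L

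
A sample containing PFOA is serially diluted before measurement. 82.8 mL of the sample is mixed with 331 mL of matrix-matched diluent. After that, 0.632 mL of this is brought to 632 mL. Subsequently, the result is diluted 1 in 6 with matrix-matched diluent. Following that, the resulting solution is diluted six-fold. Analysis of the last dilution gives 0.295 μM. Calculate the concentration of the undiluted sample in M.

0.0531 M

Overall dilution factor = 4.998 × 1000 × 6 × 6 = 1.80 × 10⁵.
Original = 0.295 μM × 1.80 × 10⁵ = 5.31 × 10⁴ μM = 0.0531 M.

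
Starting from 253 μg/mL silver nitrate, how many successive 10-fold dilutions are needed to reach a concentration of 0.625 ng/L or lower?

9

Need 10ⁿ ≥ 4.05 × 10⁸, so n ≥ log(4.05 × 10⁸)/log(10) = 8.61.
Minimum whole steps: n = 9.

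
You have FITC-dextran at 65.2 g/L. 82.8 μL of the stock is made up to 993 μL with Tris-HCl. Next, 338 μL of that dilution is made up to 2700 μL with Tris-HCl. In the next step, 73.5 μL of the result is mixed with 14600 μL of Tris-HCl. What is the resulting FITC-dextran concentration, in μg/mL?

Overall dilution factor = 11.99 × 7.988 × 199.6 = 1.91 × 10⁴.
65.2 g/L / 1.91 × 10⁴ = 3.41 × 10⁻³ g/L = 3.41 μg/mL.

3.41 μg/mL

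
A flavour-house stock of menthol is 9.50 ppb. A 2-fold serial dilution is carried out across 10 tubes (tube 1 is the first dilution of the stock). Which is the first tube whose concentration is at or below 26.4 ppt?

Tube n has concentration 9.50 ppb / 2ⁿ.
Need 2ⁿ ≥ 9.50 ppb / 26.4 ppt = 360, so n ≥ 8.49.
First such tube: n = 9.

tube 9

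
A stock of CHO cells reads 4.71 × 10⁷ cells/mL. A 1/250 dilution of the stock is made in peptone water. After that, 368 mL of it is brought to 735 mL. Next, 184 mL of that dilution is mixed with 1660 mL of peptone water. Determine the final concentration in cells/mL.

Overall dilution factor = 250 × 1.997 × 10.02 = 5004.
4.71 × 10⁷ cells/mL / 5004 = 9410 cells/mL.

9410 cells/mL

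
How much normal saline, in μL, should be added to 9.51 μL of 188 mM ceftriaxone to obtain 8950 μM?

190 μL

8950 μM = 8.95 mM.
V₂ = C₁V₁/C₂ = 188 × 9.51 / 8.95 = 200 μL.
Diluent to add = V₂ − V₁ = 200 − 9.51 = 190 μL.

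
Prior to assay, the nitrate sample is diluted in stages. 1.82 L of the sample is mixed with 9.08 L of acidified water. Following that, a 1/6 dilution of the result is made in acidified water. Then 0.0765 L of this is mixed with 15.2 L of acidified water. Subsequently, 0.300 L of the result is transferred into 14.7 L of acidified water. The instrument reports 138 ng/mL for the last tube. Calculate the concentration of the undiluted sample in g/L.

Overall dilution factor = 5.989 × 6 × 199.7 × 50 = 3.59 × 10⁵.
Original = 138 ng/mL × 3.59 × 10⁵ = 4.95 × 10⁷ ng/mL = 49.5 g/L.

49.5 g/L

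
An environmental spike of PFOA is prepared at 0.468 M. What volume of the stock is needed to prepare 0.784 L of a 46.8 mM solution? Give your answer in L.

46.8 mM = 0.0468 M.
V₁ = C₂V₂/C₁ = 0.0468 × 0.784 / 0.468 = 0.0784 L.

0.0784 L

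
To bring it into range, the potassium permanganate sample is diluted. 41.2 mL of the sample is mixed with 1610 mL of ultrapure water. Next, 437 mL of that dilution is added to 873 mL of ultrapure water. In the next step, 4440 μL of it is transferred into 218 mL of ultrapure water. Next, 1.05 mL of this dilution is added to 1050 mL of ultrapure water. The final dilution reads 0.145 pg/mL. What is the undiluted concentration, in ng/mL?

874 ng/mL

Overall dilution factor = 40.08 × 2.998 × 50.10 × 1001 = 6.02 × 10⁶.
Original = 0.145 pg/mL × 6.02 × 10⁶ = 8.74 × 10⁵ pg/mL = 874 ng/mL.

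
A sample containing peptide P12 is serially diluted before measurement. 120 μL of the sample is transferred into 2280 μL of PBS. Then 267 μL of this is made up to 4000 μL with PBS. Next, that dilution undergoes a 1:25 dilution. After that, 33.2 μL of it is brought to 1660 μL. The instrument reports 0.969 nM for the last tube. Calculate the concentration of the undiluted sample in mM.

0.363 mM

Overall dilution factor = 20 × 14.98 × 25 × 50 = 3.75 × 10⁵.
Original = 0.969 nM × 3.75 × 10⁵ = 3.63 × 10⁵ nM = 0.363 mM.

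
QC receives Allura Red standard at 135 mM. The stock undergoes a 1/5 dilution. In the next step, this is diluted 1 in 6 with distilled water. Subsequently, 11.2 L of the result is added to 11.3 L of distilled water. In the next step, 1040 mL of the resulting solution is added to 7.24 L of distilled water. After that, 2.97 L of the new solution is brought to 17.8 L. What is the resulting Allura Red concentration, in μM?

46.9 μM

Overall dilution factor = 5 × 6 × 2.009 × 7.962 × 5.993 = 2876.
135 mM / 2876 = 0.0469 mM = 46.9 μM.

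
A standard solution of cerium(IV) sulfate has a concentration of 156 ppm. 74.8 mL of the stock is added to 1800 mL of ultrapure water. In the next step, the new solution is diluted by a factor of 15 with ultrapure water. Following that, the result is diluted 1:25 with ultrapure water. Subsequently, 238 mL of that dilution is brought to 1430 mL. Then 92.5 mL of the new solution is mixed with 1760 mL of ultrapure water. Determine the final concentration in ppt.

Overall dilution factor = 25.06 × 15 × 25 × 6.008 × 20.03 = 1.13 × 10⁶.
156 ppm / 1.13 × 10⁶ = 1.38 × 10⁻⁴ ppm = 138 ppt.

138 ppt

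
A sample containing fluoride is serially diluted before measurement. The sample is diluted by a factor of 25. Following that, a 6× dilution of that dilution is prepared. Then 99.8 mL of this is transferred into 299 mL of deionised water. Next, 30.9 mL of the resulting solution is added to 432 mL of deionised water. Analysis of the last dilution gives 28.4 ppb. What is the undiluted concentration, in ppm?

Overall dilution factor = 25 × 6 × 3.996 × 14.98 = 8979.
Original = 28.4 ppb × 8979 = 2.55 × 10⁵ ppb = 255 ppm.

255 ppm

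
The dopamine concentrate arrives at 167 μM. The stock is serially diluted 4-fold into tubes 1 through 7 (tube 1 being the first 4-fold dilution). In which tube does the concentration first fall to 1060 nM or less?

Tube n has concentration 167 μM / 4ⁿ.
Need 4ⁿ ≥ 167 μM / 1060 nM = 158, so n ≥ 3.65.
First such tube: n = 4.

tube 4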